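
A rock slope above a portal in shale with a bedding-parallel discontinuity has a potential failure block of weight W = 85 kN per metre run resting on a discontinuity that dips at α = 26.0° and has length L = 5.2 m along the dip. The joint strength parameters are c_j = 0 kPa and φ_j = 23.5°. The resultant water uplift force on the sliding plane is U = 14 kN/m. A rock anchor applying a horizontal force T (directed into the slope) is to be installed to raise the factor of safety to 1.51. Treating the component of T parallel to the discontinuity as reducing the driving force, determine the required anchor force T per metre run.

T = 19 kN/m

Resolving forces along and normal to the sliding plane, with the horizontal anchor force T adding T·sinα to the effective normal force and T·cosα acting up the plane against the driving force:
FS = [c_jL + (W cosα − U + T sinα) tanφ_j] / [W sinα − T cosα]
Without the anchor: N' = 62.4 kN/m, driving T_d = 37.3 kN/m, resisting R = 0·5.2 + 62.4·tan23.5° = 27.1 kN/m, FS = 0.73.
Setting FS = 1.51 and solving for T:
1.51·(37.3 − T cos26.0°) = 27.1 + T sin26.0°·tan23.5°
T·(sin26.0°·tan23.5° + 1.51·cos26.0°) = 1.51·37.3 − 27.1
T·(0.4384·0.4348 + 1.51·0.8988) = 56.3 − 27.1 = 29.1
T·1.5478 = 29.1
T = 18.8 kN/m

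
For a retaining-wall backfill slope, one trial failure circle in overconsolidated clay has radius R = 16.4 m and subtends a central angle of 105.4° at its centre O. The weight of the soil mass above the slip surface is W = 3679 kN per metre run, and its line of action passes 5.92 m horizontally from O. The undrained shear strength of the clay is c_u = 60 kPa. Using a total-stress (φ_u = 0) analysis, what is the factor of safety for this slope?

Taking moments about the centre O, the resisting moment is provided by the undrained shear strength acting along the arc:
Arc length L_a = R·θ = 16.4·(105.4°·π/180) = 16.4·1.8396 = 30.17 m
M_R = c_u·L_a·R = 60·30.17·16.4 = 29686.4 kN·m/m
M_D = W·d = 3679·5.92 = 21779.7 kN·m/m
FS = M_R / M_D = 29686.4 / 21779.7 = 1.363

FS = 1.36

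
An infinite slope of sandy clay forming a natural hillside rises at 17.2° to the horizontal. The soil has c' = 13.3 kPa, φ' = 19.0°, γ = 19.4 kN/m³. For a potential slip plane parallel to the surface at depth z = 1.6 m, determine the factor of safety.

FS = 2.63

For an infinite slope with a slip plane parallel to the surface (no pore pressure): FS = [c' + γz cos²β tanφ'] / [γz sinβ cosβ].
γz = 19.4·1.6 = 31.04 kN/m²
Numerator = 13.3 + 31.04·cos²17.2°·tan19.0° = 13.3 + 31.04·0.9126·0.3443 = 23.053 kPa
Denominator = 31.04·sin17.2°·cos17.2° = 31.04·0.2957·0.9553 = 8.768 kPa
FS = 23.053 / 8.768 = 2.629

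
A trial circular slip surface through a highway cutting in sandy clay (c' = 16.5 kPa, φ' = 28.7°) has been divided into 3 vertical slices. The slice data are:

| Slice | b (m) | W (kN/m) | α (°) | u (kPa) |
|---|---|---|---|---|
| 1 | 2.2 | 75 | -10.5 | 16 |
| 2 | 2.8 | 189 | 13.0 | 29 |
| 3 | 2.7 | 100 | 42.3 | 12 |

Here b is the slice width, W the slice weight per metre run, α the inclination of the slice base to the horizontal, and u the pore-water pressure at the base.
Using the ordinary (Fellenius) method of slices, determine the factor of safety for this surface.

FS = 2.47

Ordinary method of slices: FS = Σ[c'·Δl_i + (W_i cosα_i − u_i·Δl_i)·tanφ'] / Σ W_i sinα_i, with Δl_i = b_i / cosα_i.
Slice 1: Δl = 2.2/cos(-10.5°) = 2.237 m; N'_1 = 75·cos(-10.5°) − 16·2.237 = 37.9; c'Δl = 36.92; W sinα = -13.7
Slice 2: Δl = 2.8/cos13.0° = 2.874 m; N'_2 = 189·cos13.0° − 29·2.874 = 100.8; c'Δl = 47.42; W sinα = 42.5
Slice 3: Δl = 2.7/cos42.3° = 3.650 m; N'_3 = 100·cos42.3° − 12·3.650 = 30.2; c'Δl = 60.23; W sinα = 67.3
Σc'Δl = 144.6 kN/m; ΣN' = 168.9 kN/m; ΣW sinα = 96.1 kN/m
Resisting = 144.6 + 168.9·tan28.7° = 144.6 + 92.5 = 237.0 kN/m
FS = 237.0 / 96.1 = 2.465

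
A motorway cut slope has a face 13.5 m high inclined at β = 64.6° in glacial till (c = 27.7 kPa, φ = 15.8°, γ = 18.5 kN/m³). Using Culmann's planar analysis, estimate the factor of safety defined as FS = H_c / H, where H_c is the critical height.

H_c = (4c/γ) · sinβ cosφ / [1 − cos(β − φ)]
    = (4·27.7/18.5) · sin64.6°·cos15.8° / [1 − cos48.8°]
    = 5.989 · 0.8692 / 0.3413 = 15.25 m
FS = H_c / H = 15.25 / 13.5 = 1.130

FS = 1.13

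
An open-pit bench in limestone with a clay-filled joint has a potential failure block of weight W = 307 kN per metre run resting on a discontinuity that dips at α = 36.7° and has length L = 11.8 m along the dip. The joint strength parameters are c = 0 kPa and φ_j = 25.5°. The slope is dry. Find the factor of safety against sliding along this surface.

FS = 0.64

Resolving the block weight along and normal to the plane and applying the Mohr–Coulomb strength on the joint:
N' = W cosα = 307·cos36.7° = 246.1 kN/m
Driving force T = W sinα = 307·sin36.7° = 183.5 kN/m
Resisting force R = c·L + N'·tanφ_j = 0·11.8 + 246.1·tan25.5° = 0.0 + 117.4 = 117.4 kN/m
FS = R / T = 117.4 / 183.5 = 0.640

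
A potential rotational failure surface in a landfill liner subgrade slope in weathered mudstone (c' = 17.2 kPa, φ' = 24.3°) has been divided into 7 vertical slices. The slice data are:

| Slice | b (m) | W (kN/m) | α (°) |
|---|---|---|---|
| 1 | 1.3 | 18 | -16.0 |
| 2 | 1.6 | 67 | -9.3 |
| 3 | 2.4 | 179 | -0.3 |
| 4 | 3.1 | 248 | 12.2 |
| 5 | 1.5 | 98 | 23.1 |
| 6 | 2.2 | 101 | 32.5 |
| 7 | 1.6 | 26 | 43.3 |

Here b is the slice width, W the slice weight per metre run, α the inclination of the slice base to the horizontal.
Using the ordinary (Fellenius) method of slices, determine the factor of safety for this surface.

Ordinary method of slices: FS = Σ[c'·Δl_i + (W_i cosα_i)·tanφ'] / Σ W_i sinα_i, with Δl_i = b_i / cosα_i.
Slice 1: Δl = 1.3/cos(-16.0°) = 1.352 m; N'_1 = 18·cos(-16.0°) = 17.3; c'Δl = 23.26; W sinα = -5.0
Slice 2: Δl = 1.6/cos(-9.3°) = 1.621 m; N'_2 = 67·cos(-9.3°) = 66.1; c'Δl = 27.89; W sinα = -10.8
Slice 3: Δl = 2.4/cos(-0.3°) = 2.400 m; N'_3 = 179·cos(-0.3°) = 179.0; c'Δl = 41.28; W sinα = -0.9
Slice 4: Δl = 3.1/cos12.2° = 3.172 m; N'_4 = 248·cos12.2° = 242.4; c'Δl = 54.55; W sinα = 52.4
Slice 5: Δl = 1.5/cos23.1° = 1.631 m; N'_5 = 98·cos23.1° = 90.1; c'Δl = 28.05; W sinα = 38.4
Slice 6: Δl = 2.2/cos32.5° = 2.609 m; N'_6 = 101·cos32.5° = 85.2; c'Δl = 44.87; W sinα = 54.3
Slice 7: Δl = 1.6/cos43.3° = 2.198 m; N'_7 = 26·cos43.3° = 18.9; c'Δl = 37.81; W sinα = 17.8
Σc'Δl = 257.7 kN/m; ΣN' = 699.1 kN/m; ΣW sinα = 146.2 kN/m
Resisting = 257.7 + 699.1·tan24.3° = 257.7 + 315.6 = 573.3 kN/m
FS = 573.3 / 146.2 = 3.921

FS = 3.92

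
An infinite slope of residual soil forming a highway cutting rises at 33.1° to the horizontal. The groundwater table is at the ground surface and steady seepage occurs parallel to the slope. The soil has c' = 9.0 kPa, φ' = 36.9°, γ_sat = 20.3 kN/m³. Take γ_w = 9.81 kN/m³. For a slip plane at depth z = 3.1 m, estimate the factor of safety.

With seepage parallel to the slope and the water table at the surface, the effective normal stress on the slip plane uses the buoyant unit weight γ' = γ_sat − γ_w while the driving shear stress uses γ_sat:
FS = [c' + γ' z cos²β tanφ'] / [γ_sat z sinβ cosβ]
γ' = 20.3 − 9.81 = 10.49 kN/m³
Numerator = 9.0 + 10.49·3.1·cos²33.1°·tan36.9° = 9.0 + 10.49·3.1·0.7018·0.7508 = 26.134 kPa
Denominator = 20.3·3.1·sin33.1°·cos33.1° = 20.3·3.1·0.5461·0.8377 = 28.789 kPa
FS = 26.134 / 28.789 = 0.908

FS = 0.91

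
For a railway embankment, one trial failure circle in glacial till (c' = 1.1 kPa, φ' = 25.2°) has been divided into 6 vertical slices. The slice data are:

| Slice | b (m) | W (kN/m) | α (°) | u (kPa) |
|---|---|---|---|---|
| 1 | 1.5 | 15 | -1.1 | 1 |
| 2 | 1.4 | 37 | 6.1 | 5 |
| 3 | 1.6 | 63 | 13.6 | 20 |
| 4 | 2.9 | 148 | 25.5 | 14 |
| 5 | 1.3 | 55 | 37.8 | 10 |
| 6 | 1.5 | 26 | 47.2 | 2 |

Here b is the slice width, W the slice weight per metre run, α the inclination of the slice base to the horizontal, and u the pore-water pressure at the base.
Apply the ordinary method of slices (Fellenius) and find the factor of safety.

Ordinary method of slices: FS = Σ[c'·Δl_i + (W_i cosα_i − u_i·Δl_i)·tanφ'] / Σ W_i sinα_i, with Δl_i = b_i / cosα_i.
Slice 1: Δl = 1.5/cos(-1.1°) = 1.500 m; N'_1 = 15·cos(-1.1°) − 1·1.500 = 13.5; c'Δl = 1.65; W sinα = -0.3
Slice 2: Δl = 1.4/cos6.1° = 1.408 m; N'_2 = 37·cos6.1° − 5·1.408 = 29.8; c'Δl = 1.55; W sinα = 3.9
Slice 3: Δl = 1.6/cos13.6° = 1.646 m; N'_3 = 63·cos13.6° − 20·1.646 = 28.3; c'Δl = 1.81; W sinα = 14.8
Slice 4: Δl = 2.9/cos25.5° = 3.213 m; N'_4 = 148·cos25.5° − 14·3.213 = 88.6; c'Δl = 3.53; W sinα = 63.7
Slice 5: Δl = 1.3/cos37.8° = 1.645 m; N'_5 = 55·cos37.8° − 10·1.645 = 27.0; c'Δl = 1.81; W sinα = 33.7
Slice 6: Δl = 1.5/cos47.2° = 2.208 m; N'_6 = 26·cos47.2° − 2·2.208 = 13.3; c'Δl = 2.43; W sinα = 19.1
Σc'Δl = 12.8 kN/m; ΣN' = 200.4 kN/m; ΣW sinα = 135.0 kN/m
Resisting = 12.8 + 200.4·tan25.2° = 12.8 + 94.3 = 107.1 kN/m
FS = 107.1 / 135.0 = 0.793

FS = 0.79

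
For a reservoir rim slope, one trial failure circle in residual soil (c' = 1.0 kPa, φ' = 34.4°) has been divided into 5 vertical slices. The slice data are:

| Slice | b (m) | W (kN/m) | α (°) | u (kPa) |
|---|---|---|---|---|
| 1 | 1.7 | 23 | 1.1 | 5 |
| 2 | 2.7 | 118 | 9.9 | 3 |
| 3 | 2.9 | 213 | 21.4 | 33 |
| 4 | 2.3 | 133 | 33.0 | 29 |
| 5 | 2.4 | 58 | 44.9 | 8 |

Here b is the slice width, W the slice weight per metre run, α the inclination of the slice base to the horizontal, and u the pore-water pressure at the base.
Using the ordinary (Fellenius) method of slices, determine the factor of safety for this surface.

FS = 0.92

Ordinary method of slices: FS = Σ[c'·Δl_i + (W_i cosα_i − u_i·Δl_i)·tanφ'] / Σ W_i sinα_i, with Δl_i = b_i / cosα_i.
Slice 1: Δl = 1.7/cos1.1° = 1.700 m; N'_1 = 23·cos1.1° − 5·1.700 = 14.5; c'Δl = 1.70; W sinα = 0.4
Slice 2: Δl = 2.7/cos9.9° = 2.741 m; N'_2 = 118·cos9.9° − 3·2.741 = 108.0; c'Δl = 2.74; W sinα = 20.3
Slice 3: Δl = 2.9/cos21.4° = 3.115 m; N'_3 = 213·cos21.4° − 33·3.115 = 95.5; c'Δl = 3.11; W sinα = 77.7
Slice 4: Δl = 2.3/cos33.0° = 2.742 m; N'_4 = 133·cos33.0° − 29·2.742 = 32.0; c'Δl = 2.74; W sinα = 72.4
Slice 5: Δl = 2.4/cos44.9° = 3.388 m; N'_5 = 58·cos44.9° − 8·3.388 = 14.0; c'Δl = 3.39; W sinα = 40.9
Σc'Δl = 13.7 kN/m; ΣN' = 264.0 kN/m; ΣW sinα = 211.8 kN/m
Resisting = 13.7 + 264.0·tan34.4° = 13.7 + 180.8 = 194.5 kN/m
FS = 194.5 / 211.8 = 0.918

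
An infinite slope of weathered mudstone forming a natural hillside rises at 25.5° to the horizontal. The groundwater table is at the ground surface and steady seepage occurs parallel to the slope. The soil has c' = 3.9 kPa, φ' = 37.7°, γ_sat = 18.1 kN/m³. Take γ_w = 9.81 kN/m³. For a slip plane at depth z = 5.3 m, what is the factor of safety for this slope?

FS = 0.85

With seepage parallel to the slope and the water table at the surface, the effective normal stress on the slip plane uses the buoyant unit weight γ' = γ_sat − γ_w while the driving shear stress uses γ_sat:
FS = [c' + γ' z cos²β tanφ'] / [γ_sat z sinβ cosβ]
γ' = 18.1 − 9.81 = 8.29 kN/m³
Numerator = 3.9 + 8.29·5.3·cos²25.5°·tan37.7° = 3.9 + 8.29·5.3·0.8147·0.7729 = 31.565 kPa
Denominator = 18.1·5.3·sin25.5°·cos25.5° = 18.1·5.3·0.4305·0.9026 = 37.276 kPa
FS = 31.565 / 37.276 = 0.847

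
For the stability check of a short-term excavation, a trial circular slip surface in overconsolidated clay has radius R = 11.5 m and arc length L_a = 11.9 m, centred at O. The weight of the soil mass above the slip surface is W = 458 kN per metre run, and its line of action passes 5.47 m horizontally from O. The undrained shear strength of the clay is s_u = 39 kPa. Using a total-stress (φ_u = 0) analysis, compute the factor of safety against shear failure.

FS = 2.13

Taking moments about the centre O, the resisting moment is provided by the undrained shear strength acting along the arc:
M_R = s_u·L_a·R = 39·11.90·11.5 = 5337.2 kN·m/m
M_D = W·d = 458·5.47 = 2505.3 kN·m/m
FS = M_R / M_D = 5337.2 / 2505.3 = 2.130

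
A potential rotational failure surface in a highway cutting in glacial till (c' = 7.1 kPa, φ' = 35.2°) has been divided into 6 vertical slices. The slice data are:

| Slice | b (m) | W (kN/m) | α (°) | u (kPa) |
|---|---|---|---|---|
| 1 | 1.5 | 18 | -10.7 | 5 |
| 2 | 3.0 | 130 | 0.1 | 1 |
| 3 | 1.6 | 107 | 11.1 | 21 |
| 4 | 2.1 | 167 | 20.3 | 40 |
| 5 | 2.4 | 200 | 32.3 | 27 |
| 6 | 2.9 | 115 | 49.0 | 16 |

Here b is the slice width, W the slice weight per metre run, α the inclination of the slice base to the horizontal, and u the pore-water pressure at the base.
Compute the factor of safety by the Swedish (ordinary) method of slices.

FS = 1.39

Ordinary method of slices: FS = Σ[c'·Δl_i + (W_i cosα_i − u_i·Δl_i)·tanφ'] / Σ W_i sinα_i, with Δl_i = b_i / cosα_i.
Slice 1: Δl = 1.5/cos(-10.7°) = 1.527 m; N'_1 = 18·cos(-10.7°) − 5·1.527 = 10.1; c'Δl = 10.84; W sinα = -3.3
Slice 2: Δl = 3.0/cos0.1° = 3.000 m; N'_2 = 130·cos0.1° − 1·3.000 = 127.0; c'Δl = 21.30; W sinα = 0.2
Slice 3: Δl = 1.6/cos11.1° = 1.631 m; N'_3 = 107·cos11.1° − 21·1.631 = 70.8; c'Δl = 11.58; W sinα = 20.6
Slice 4: Δl = 2.1/cos20.3° = 2.239 m; N'_4 = 167·cos20.3° − 40·2.239 = 67.1; c'Δl = 15.90; W sinα = 57.9
Slice 5: Δl = 2.4/cos32.3° = 2.839 m; N'_5 = 200·cos32.3° − 27·2.839 = 92.4; c'Δl = 20.16; W sinα = 106.9
Slice 6: Δl = 2.9/cos49.0° = 4.420 m; N'_6 = 115·cos49.0° − 16·4.420 = 4.7; c'Δl = 31.38; W sinα = 86.8
Σc'Δl = 111.2 kN/m; ΣN' = 372.0 kN/m; ΣW sinα = 269.1 kN/m
Resisting = 111.2 + 372.0·tan35.2° = 111.2 + 262.4 = 373.6 kN/m
FS = 373.6 / 269.1 = 1.388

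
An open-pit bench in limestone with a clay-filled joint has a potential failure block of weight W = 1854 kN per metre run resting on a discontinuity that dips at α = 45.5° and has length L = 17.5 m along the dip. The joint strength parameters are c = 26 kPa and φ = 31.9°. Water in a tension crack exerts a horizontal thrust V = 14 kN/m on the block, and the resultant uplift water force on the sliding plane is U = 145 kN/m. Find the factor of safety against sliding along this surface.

Resolving the block weight along and normal to the plane and applying the Mohr–Coulomb strength on the joint:
N' = W cosα − U − V sinα = 1854·cos45.5° − 145 − 14·sin45.5° = 1144.5 kN/m
Driving force T = W sinα + V cosα = 1854·sin45.5° + 14·cos45.5° = 1332.2 kN/m
Resisting force R = c·L + N'·tanφ = 26·17.5 + 1144.5·tan31.9° = 455.0 + 712.4 = 1167.4 kN/m
FS = R / T = 1167.4 / 1332.2 = 0.876

FS = 0.88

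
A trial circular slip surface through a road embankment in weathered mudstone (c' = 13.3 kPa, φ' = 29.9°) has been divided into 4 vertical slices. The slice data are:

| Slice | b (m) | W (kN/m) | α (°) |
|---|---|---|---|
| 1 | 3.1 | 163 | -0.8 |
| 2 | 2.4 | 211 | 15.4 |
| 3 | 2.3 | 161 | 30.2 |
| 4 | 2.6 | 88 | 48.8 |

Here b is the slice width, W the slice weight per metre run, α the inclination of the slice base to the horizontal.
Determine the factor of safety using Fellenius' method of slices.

FS = 2.42

Ordinary method of slices: FS = Σ[c'·Δl_i + (W_i cosα_i)·tanφ'] / Σ W_i sinα_i, with Δl_i = b_i / cosα_i.
Slice 1: Δl = 3.1/cos(-0.8°) = 3.100 m; N'_1 = 163·cos(-0.8°) = 163.0; c'Δl = 41.23; W sinα = -2.3
Slice 2: Δl = 2.4/cos15.4° = 2.489 m; N'_2 = 211·cos15.4° = 203.4; c'Δl = 33.11; W sinα = 56.0
Slice 3: Δl = 2.3/cos30.2° = 2.661 m; N'_3 = 161·cos30.2° = 139.1; c'Δl = 35.39; W sinα = 81.0
Slice 4: Δl = 2.6/cos48.8° = 3.947 m; N'_4 = 88·cos48.8° = 58.0; c'Δl = 52.50; W sinα = 66.2
Σc'Δl = 162.2 kN/m; ΣN' = 563.5 kN/m; ΣW sinα = 201.0 kN/m
Resisting = 162.2 + 563.5·tan29.9° = 162.2 + 324.0 = 486.3 kN/m
FS = 486.3 / 201.0 = 2.420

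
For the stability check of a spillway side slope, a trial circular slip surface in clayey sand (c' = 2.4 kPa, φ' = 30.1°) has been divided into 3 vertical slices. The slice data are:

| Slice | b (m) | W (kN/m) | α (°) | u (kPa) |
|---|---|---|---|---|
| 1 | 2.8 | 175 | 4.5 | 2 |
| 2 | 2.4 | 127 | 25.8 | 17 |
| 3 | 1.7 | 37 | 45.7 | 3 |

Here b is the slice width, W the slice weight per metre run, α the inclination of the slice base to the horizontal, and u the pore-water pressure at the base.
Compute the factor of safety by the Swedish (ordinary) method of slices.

Ordinary method of slices: FS = Σ[c'·Δl_i + (W_i cosα_i − u_i·Δl_i)·tanφ'] / Σ W_i sinα_i, with Δl_i = b_i / cosα_i.
Slice 1: Δl = 2.8/cos4.5° = 2.809 m; N'_1 = 175·cos4.5° − 2·2.809 = 168.8; c'Δl = 6.74; W sinα = 13.7
Slice 2: Δl = 2.4/cos25.8° = 2.666 m; N'_2 = 127·cos25.8° − 17·2.666 = 69.0; c'Δl = 6.40; W sinα = 55.3
Slice 3: Δl = 1.7/cos45.7° = 2.434 m; N'_3 = 37·cos45.7° − 3·2.434 = 18.5; c'Δl = 5.84; W sinα = 26.5
Σc'Δl = 19.0 kN/m; ΣN' = 256.4 kN/m; ΣW sinα = 95.5 kN/m
Resisting = 19.0 + 256.4·tan30.1° = 19.0 + 148.6 = 167.6 kN/m
FS = 167.6 / 95.5 = 1.755

FS = 1.76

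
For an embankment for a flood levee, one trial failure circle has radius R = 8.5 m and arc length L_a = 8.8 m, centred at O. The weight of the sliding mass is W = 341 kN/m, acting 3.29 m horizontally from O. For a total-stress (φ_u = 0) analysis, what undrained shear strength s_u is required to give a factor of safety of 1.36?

FS = s_u·L_a·R / (W·d), so s_u = FS·W·d / (L_a·R).
s_u = 1.36·341·3.29 / (8.80·8.5) = 1525.8 / 74.80 = 20.40 kPa

s_u = 20.4 kPa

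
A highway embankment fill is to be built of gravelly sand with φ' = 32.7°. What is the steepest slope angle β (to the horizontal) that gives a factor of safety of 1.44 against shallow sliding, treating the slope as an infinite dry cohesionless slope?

β = 24.0°

For an infinite dry cohesionless slope FS = tanφ'/tanβ, so tanβ = tanφ' / FS.
tanβ = tan32.7° / 1.44 = 0.6420 / 1.44 = 0.4458
β = arctan(0.4458) = 24.03°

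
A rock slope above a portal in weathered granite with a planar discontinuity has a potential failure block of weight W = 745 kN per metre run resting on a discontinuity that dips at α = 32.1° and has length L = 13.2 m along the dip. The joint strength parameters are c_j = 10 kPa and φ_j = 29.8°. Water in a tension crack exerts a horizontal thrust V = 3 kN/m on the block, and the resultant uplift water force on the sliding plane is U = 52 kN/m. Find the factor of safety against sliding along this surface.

FS = 1.16

Resolving the block weight along and normal to the plane and applying the Mohr–Coulomb strength on the joint:
N' = W cosα − U − V sinα = 745·cos32.1° − 52 − 3·sin32.1° = 577.5 kN/m
Driving force T = W sinα + V cosα = 745·sin32.1° + 3·cos32.1° = 398.4 kN/m
Resisting force R = c_j·L + N'·tanφ_j = 10·13.2 + 577.5·tan29.8° = 132.0 + 330.7 = 462.7 kN/m
FS = R / T = 462.7 / 398.4 = 1.161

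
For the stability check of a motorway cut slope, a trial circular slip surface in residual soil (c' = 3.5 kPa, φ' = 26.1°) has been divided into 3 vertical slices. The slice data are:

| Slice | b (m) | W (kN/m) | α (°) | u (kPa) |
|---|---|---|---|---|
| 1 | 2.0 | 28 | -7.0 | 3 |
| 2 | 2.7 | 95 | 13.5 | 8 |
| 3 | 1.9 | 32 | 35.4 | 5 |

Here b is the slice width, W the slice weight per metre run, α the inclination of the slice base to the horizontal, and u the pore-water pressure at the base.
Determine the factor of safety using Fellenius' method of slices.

FS = 2.06

Ordinary method of slices: FS = Σ[c'·Δl_i + (W_i cosα_i − u_i·Δl_i)·tanφ'] / Σ W_i sinα_i, with Δl_i = b_i / cosα_i.
Slice 1: Δl = 2.0/cos(-7.0°) = 2.015 m; N'_1 = 28·cos(-7.0°) − 3·2.015 = 21.7; c'Δl = 7.05; W sinα = -3.4
Slice 2: Δl = 2.7/cos13.5° = 2.777 m; N'_2 = 95·cos13.5° − 8·2.777 = 70.2; c'Δl = 9.72; W sinα = 22.2
Slice 3: Δl = 1.9/cos35.4° = 2.331 m; N'_3 = 32·cos35.4° − 5·2.331 = 14.4; c'Δl = 8.16; W sinα = 18.5
Σc'Δl = 24.9 kN/m; ΣN' = 106.3 kN/m; ΣW sinα = 37.3 kN/m
Resisting = 24.9 + 106.3·tan26.1° = 24.9 + 52.1 = 77.0 kN/m
FS = 77.0 / 37.3 = 2.065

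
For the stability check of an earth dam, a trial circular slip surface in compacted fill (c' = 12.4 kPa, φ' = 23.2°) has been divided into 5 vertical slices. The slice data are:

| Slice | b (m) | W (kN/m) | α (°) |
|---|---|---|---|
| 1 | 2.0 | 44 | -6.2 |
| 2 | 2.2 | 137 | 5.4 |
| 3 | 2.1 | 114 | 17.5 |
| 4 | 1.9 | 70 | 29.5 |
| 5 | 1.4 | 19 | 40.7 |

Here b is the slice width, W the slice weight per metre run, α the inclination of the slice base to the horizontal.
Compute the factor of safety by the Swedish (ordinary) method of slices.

Ordinary method of slices: FS = Σ[c'·Δl_i + (W_i cosα_i)·tanφ'] / Σ W_i sinα_i, with Δl_i = b_i / cosα_i.
Slice 1: Δl = 2.0/cos(-6.2°) = 2.012 m; N'_1 = 44·cos(-6.2°) = 43.7; c'Δl = 24.95; W sinα = -4.8
Slice 2: Δl = 2.2/cos5.4° = 2.210 m; N'_2 = 137·cos5.4° = 136.4; c'Δl = 27.40; W sinα = 12.9
Slice 3: Δl = 2.1/cos17.5° = 2.202 m; N'_3 = 114·cos17.5° = 108.7; c'Δl = 27.30; W sinα = 34.3
Slice 4: Δl = 1.9/cos29.5° = 2.183 m; N'_4 = 70·cos29.5° = 60.9; c'Δl = 27.07; W sinα = 34.5
Slice 5: Δl = 1.4/cos40.7° = 1.847 m; N'_5 = 19·cos40.7° = 14.4; c'Δl = 22.90; W sinα = 12.4
Σc'Δl = 129.6 kN/m; ΣN' = 364.2 kN/m; ΣW sinα = 89.3 kN/m
Resisting = 129.6 + 364.2·tan23.2° = 129.6 + 156.1 = 285.7 kN/m
FS = 285.7 / 89.3 = 3.200

FS = 3.20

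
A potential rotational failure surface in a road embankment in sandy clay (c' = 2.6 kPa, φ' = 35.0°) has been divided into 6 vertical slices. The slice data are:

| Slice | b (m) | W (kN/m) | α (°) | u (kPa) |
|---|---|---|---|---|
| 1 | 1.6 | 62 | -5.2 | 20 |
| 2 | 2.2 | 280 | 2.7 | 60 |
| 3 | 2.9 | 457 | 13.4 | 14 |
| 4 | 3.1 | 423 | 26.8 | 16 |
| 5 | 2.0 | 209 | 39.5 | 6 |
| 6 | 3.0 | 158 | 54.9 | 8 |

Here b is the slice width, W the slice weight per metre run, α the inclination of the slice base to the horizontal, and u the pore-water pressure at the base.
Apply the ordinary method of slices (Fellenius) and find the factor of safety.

FS = 1.44

Ordinary method of slices: FS = Σ[c'·Δl_i + (W_i cosα_i − u_i·Δl_i)·tanφ'] / Σ W_i sinα_i, with Δl_i = b_i / cosα_i.
Slice 1: Δl = 1.6/cos(-5.2°) = 1.607 m; N'_1 = 62·cos(-5.2°) − 20·1.607 = 29.6; c'Δl = 4.18; W sinα = -5.6
Slice 2: Δl = 2.2/cos2.7° = 2.202 m; N'_2 = 280·cos2.7° − 60·2.202 = 147.5; c'Δl = 5.73; W sinα = 13.2
Slice 3: Δl = 2.9/cos13.4° = 2.981 m; N'_3 = 457·cos13.4° − 14·2.981 = 402.8; c'Δl = 7.75; W sinα = 105.9
Slice 4: Δl = 3.1/cos26.8° = 3.473 m; N'_4 = 423·cos26.8° − 16·3.473 = 322.0; c'Δl = 9.03; W sinα = 190.7
Slice 5: Δl = 2.0/cos39.5° = 2.592 m; N'_5 = 209·cos39.5° − 6·2.592 = 145.7; c'Δl = 6.74; W sinα = 132.9
Slice 6: Δl = 3.0/cos54.9° = 5.217 m; N'_6 = 158·cos54.9° − 8·5.217 = 49.1; c'Δl = 13.57; W sinα = 129.3
Σc'Δl = 47.0 kN/m; ΣN' = 1096.8 kN/m; ΣW sinα = 566.4 kN/m
Resisting = 47.0 + 1096.8·tan35.0° = 47.0 + 768.0 = 815.0 kN/m
FS = 815.0 / 566.4 = 1.439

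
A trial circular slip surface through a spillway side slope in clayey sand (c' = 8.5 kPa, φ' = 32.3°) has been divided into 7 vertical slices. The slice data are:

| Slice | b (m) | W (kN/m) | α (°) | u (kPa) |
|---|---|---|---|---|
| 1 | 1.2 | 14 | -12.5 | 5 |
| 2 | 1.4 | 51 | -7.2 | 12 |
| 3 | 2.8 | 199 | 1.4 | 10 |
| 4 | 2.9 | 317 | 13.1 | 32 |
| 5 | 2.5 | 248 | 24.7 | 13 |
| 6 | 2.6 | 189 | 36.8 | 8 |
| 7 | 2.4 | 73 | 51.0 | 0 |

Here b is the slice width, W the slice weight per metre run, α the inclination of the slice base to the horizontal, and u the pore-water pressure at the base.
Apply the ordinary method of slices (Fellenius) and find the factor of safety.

Ordinary method of slices: FS = Σ[c'·Δl_i + (W_i cosα_i − u_i·Δl_i)·tanφ'] / Σ W_i sinα_i, with Δl_i = b_i / cosα_i.
Slice 1: Δl = 1.2/cos(-12.5°) = 1.229 m; N'_1 = 14·cos(-12.5°) − 5·1.229 = 7.5; c'Δl = 10.45; W sinα = -3.0
Slice 2: Δl = 1.4/cos(-7.2°) = 1.411 m; N'_2 = 51·cos(-7.2°) − 12·1.411 = 33.7; c'Δl = 11.99; W sinα = -6.4
Slice 3: Δl = 2.8/cos1.4° = 2.801 m; N'_3 = 199·cos1.4° − 10·2.801 = 170.9; c'Δl = 23.81; W sinα = 4.9
Slice 4: Δl = 2.9/cos13.1° = 2.977 m; N'_4 = 317·cos13.1° − 32·2.977 = 213.5; c'Δl = 25.31; W sinα = 71.8
Slice 5: Δl = 2.5/cos24.7° = 2.752 m; N'_5 = 248·cos24.7° − 13·2.752 = 189.5; c'Δl = 23.39; W sinα = 103.6
Slice 6: Δl = 2.6/cos36.8° = 3.247 m; N'_6 = 189·cos36.8° − 8·3.247 = 125.4; c'Δl = 27.60; W sinα = 113.2
Slice 7: Δl = 2.4/cos51.0° = 3.814 m; N'_7 = 73·cos51.0° − 0·3.814 = 45.9; c'Δl = 32.42; W sinα = 56.7
Σc'Δl = 155.0 kN/m; ΣN' = 786.4 kN/m; ΣW sinα = 340.9 kN/m
Resisting = 155.0 + 786.4·tan32.3° = 155.0 + 497.2 = 652.1 kN/m
FS = 652.1 / 340.9 = 1.913

FS = 1.91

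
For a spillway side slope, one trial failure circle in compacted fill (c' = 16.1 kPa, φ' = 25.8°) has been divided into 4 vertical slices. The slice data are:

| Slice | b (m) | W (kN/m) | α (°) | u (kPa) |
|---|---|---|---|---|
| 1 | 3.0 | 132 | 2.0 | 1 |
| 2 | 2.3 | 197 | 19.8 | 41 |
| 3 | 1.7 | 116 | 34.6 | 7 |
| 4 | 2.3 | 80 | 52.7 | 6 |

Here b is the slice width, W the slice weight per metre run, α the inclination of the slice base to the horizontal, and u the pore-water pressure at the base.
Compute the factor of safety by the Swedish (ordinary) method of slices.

FS = 1.68

Ordinary method of slices: FS = Σ[c'·Δl_i + (W_i cosα_i − u_i·Δl_i)·tanφ'] / Σ W_i sinα_i, with Δl_i = b_i / cosα_i.
Slice 1: Δl = 3.0/cos2.0° = 3.002 m; N'_1 = 132·cos2.0° − 1·3.002 = 128.9; c'Δl = 48.33; W sinα = 4.6
Slice 2: Δl = 2.3/cos19.8° = 2.445 m; N'_2 = 197·cos19.8° − 41·2.445 = 85.1; c'Δl = 39.36; W sinα = 66.7
Slice 3: Δl = 1.7/cos34.6° = 2.065 m; N'_3 = 116·cos34.6° − 7·2.065 = 81.0; c'Δl = 33.25; W sinα = 65.9
Slice 4: Δl = 2.3/cos52.7° = 3.795 m; N'_4 = 80·cos52.7° − 6·3.795 = 25.7; c'Δl = 61.11; W sinα = 63.6
Σc'Δl = 182.0 kN/m; ΣN' = 320.8 kN/m; ΣW sinα = 200.8 kN/m
Resisting = 182.0 + 320.8·tan25.8° = 182.0 + 155.1 = 337.1 kN/m
FS = 337.1 / 200.8 = 1.678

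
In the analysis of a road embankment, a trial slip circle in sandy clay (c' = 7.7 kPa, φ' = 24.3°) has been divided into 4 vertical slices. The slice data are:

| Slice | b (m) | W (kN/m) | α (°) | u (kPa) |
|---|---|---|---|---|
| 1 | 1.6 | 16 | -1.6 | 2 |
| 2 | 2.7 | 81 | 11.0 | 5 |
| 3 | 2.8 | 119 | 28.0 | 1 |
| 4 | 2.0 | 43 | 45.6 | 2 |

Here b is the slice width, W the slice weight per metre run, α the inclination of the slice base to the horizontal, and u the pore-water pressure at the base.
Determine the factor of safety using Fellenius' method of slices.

FS = 1.70

Ordinary method of slices: FS = Σ[c'·Δl_i + (W_i cosα_i − u_i·Δl_i)·tanφ'] / Σ W_i sinα_i, with Δl_i = b_i / cosα_i.
Slice 1: Δl = 1.6/cos(-1.6°) = 1.601 m; N'_1 = 16·cos(-1.6°) − 2·1.601 = 12.8; c'Δl = 12.32; W sinα = -0.4
Slice 2: Δl = 2.7/cos11.0° = 2.751 m; N'_2 = 81·cos11.0° − 5·2.751 = 65.8; c'Δl = 21.18; W sinα = 15.5
Slice 3: Δl = 2.8/cos28.0° = 3.171 m; N'_3 = 119·cos28.0° − 1·3.171 = 101.9; c'Δl = 24.42; W sinα = 55.9
Slice 4: Δl = 2.0/cos45.6° = 2.859 m; N'_4 = 43·cos45.6° − 2·2.859 = 24.4; c'Δl = 22.01; W sinα = 30.7
Σc'Δl = 79.9 kN/m; ΣN' = 204.8 kN/m; ΣW sinα = 101.6 kN/m
Resisting = 79.9 + 204.8·tan24.3° = 79.9 + 92.5 = 172.4 kN/m
FS = 172.4 / 101.6 = 1.697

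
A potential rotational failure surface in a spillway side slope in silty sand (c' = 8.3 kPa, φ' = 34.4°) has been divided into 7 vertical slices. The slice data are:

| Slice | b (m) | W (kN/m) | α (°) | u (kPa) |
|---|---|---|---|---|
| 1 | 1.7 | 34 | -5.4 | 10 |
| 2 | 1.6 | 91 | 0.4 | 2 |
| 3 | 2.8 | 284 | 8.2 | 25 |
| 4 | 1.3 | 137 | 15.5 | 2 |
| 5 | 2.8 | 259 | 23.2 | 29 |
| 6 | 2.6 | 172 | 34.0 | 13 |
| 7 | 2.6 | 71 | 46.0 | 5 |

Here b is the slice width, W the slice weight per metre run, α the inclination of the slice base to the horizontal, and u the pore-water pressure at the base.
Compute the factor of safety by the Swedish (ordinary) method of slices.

Ordinary method of slices: FS = Σ[c'·Δl_i + (W_i cosα_i − u_i·Δl_i)·tanφ'] / Σ W_i sinα_i, with Δl_i = b_i / cosα_i.
Slice 1: Δl = 1.7/cos(-5.4°) = 1.708 m; N'_1 = 34·cos(-5.4°) − 10·1.708 = 16.8; c'Δl = 14.17; W sinα = -3.2
Slice 2: Δl = 1.6/cos0.4° = 1.600 m; N'_2 = 91·cos0.4° − 2·1.600 = 87.8; c'Δl = 13.28; W sinα = 0.6
Slice 3: Δl = 2.8/cos8.2° = 2.829 m; N'_3 = 284·cos8.2° − 25·2.829 = 210.4; c'Δl = 23.48; W sinα = 40.5
Slice 4: Δl = 1.3/cos15.5° = 1.349 m; N'_4 = 137·cos15.5° − 2·1.349 = 129.3; c'Δl = 11.20; W sinα = 36.6
Slice 5: Δl = 2.8/cos23.2° = 3.046 m; N'_5 = 259·cos23.2° − 29·3.046 = 149.7; c'Δl = 25.28; W sinα = 102.0
Slice 6: Δl = 2.6/cos34.0° = 3.136 m; N'_6 = 172·cos34.0° − 13·3.136 = 101.8; c'Δl = 26.03; W sinα = 96.2
Slice 7: Δl = 2.6/cos46.0° = 3.743 m; N'_7 = 71·cos46.0° − 5·3.743 = 30.6; c'Δl = 31.07; W sinα = 51.1
Σc'Δl = 144.5 kN/m; ΣN' = 726.4 kN/m; ΣW sinα = 323.8 kN/m
Resisting = 144.5 + 726.4·tan34.4° = 144.5 + 497.4 = 641.9 kN/m
FS = 641.9 / 323.8 = 1.982

FS = 1.98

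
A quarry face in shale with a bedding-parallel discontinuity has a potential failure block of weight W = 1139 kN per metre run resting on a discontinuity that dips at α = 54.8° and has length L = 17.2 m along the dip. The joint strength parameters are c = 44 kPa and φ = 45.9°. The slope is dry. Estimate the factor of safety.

FS = 1.54

Resolving the block weight along and normal to the plane and applying the Mohr–Coulomb strength on the joint:
N' = W cosα = 1139·cos54.8° = 656.6 kN/m
Driving force T = W sinα = 1139·sin54.8° = 930.7 kN/m
Resisting force R = c·L + N'·tanφ = 44·17.2 + 656.6·tan45.9° = 756.8 + 677.5 = 1434.3 kN/m
FS = R / T = 1434.3 / 930.7 = 1.541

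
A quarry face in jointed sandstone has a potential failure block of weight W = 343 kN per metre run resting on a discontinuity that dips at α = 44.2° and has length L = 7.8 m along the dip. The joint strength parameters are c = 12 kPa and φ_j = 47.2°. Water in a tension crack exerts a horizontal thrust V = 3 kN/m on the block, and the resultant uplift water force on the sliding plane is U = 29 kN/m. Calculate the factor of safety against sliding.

Resolving the block weight along and normal to the plane and applying the Mohr–Coulomb strength on the joint:
N' = W cosα − U − V sinα = 343·cos44.2° − 29 − 3·sin44.2° = 214.8 kN/m
Driving force T = W sinα + V cosα = 343·sin44.2° + 3·cos44.2° = 241.3 kN/m
Resisting force R = c·L + N'·tanφ_j = 12·7.8 + 214.8·tan47.2° = 93.6 + 232.0 = 325.6 kN/m
FS = R / T = 325.6 / 241.3 = 1.349

FS = 1.35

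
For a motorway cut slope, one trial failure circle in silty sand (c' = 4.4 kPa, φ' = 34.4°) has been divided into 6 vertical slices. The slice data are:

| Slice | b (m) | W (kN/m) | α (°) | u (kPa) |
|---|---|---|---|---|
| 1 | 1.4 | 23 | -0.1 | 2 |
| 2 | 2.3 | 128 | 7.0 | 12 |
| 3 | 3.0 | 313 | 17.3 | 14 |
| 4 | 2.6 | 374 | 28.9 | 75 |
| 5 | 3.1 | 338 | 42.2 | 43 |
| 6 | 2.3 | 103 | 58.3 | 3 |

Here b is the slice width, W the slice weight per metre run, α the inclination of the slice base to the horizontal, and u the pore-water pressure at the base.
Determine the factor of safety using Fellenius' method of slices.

Ordinary method of slices: FS = Σ[c'·Δl_i + (W_i cosα_i − u_i·Δl_i)·tanφ'] / Σ W_i sinα_i, with Δl_i = b_i / cosα_i.
Slice 1: Δl = 1.4/cos(-0.1°) = 1.400 m; N'_1 = 23·cos(-0.1°) − 2·1.400 = 20.2; c'Δl = 6.16; W sinα = -0.0
Slice 2: Δl = 2.3/cos7.0° = 2.317 m; N'_2 = 128·cos7.0° − 12·2.317 = 99.2; c'Δl = 10.20; W sinα = 15.6
Slice 3: Δl = 3.0/cos17.3° = 3.142 m; N'_3 = 313·cos17.3° − 14·3.142 = 254.9; c'Δl = 13.83; W sinα = 93.1
Slice 4: Δl = 2.6/cos28.9° = 2.970 m; N'_4 = 374·cos28.9° − 75·2.970 = 104.7; c'Δl = 13.07; W sinα = 180.7
Slice 5: Δl = 3.1/cos42.2° = 4.185 m; N'_5 = 338·cos42.2° − 43·4.185 = 70.5; c'Δl = 18.41; W sinα = 227.0
Slice 6: Δl = 2.3/cos58.3° = 4.377 m; N'_6 = 103·cos58.3° − 3·4.377 = 41.0; c'Δl = 19.26; W sinα = 87.6
Σc'Δl = 80.9 kN/m; ΣN' = 590.4 kN/m; ΣW sinα = 604.1 kN/m
Resisting = 80.9 + 590.4·tan34.4° = 80.9 + 404.3 = 485.2 kN/m
FS = 485.2 / 604.1 = 0.803

FS = 0.80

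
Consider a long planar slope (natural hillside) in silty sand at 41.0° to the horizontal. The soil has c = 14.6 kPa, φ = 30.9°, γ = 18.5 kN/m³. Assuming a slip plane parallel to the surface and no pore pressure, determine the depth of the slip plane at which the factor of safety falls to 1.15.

z = 3.45 m

Setting FS = 1.15 in FS = [c + γz cos²β tanφ] / [γz sinβ cosβ] and solving for z:
z = c / [γ cosβ (FS·sinβ − cosβ·tanφ)]
  = 14.6 / [18.5·cos41.0°·(1.15·sin41.0° − cos41.0°·tan30.9°)]
  = 14.6 / [18.5·0.7547·(1.15·0.6561 − 0.7547·0.5985)]
  = 14.6 / 4.2275 = 3.454 m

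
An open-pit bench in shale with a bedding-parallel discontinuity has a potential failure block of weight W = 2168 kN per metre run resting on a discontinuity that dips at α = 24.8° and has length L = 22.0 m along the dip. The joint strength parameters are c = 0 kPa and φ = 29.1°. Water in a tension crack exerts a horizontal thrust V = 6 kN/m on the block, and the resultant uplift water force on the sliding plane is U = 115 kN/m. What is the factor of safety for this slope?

Resolving the block weight along and normal to the plane and applying the Mohr–Coulomb strength on the joint:
N' = W cosα − U − V sinα = 2168·cos24.8° − 115 − 6·sin24.8° = 1850.5 kN/m
Driving force T = W sinα + V cosα = 2168·sin24.8° + 6·cos24.8° = 914.8 kN/m
Resisting force R = c·L + N'·tanφ = 0·22.0 + 1850.5·tan29.1° = 0.0 + 1030.0 = 1030.0 kN/m
FS = R / T = 1030.0 / 914.8 = 1.126

FS = 1.13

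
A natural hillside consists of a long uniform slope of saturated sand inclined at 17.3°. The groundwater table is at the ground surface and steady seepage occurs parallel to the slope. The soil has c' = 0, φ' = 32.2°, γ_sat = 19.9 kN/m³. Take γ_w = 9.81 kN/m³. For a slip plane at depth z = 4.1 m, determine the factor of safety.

FS = 1.03

With seepage parallel to the slope and the water table at the surface, the effective normal stress on the slip plane uses the buoyant unit weight γ' = γ_sat − γ_w while the driving shear stress uses γ_sat:
FS = [c' + γ' z cos²β tanφ'] / [γ_sat z sinβ cosβ]
(For c' = 0 this reduces to FS = (γ'/γ_sat)·tanφ'/tanβ.)
γ' = 19.9 − 9.81 = 10.09 kN/m³
Numerator = 0.0 + 10.09·4.1·cos²17.3°·tan32.2° = 0.0 + 10.09·4.1·0.9116·0.6297 = 23.748 kPa
Denominator = 19.9·4.1·sin17.3°·cos17.3° = 19.9·4.1·0.2974·0.9548 = 23.165 kPa
FS = 23.748 / 23.165 = 1.025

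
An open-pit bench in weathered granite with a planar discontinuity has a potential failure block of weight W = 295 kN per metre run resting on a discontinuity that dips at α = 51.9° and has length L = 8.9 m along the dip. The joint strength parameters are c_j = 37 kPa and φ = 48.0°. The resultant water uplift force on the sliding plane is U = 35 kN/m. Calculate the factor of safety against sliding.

FS = 2.12

Resolving the block weight along and normal to the plane and applying the Mohr–Coulomb strength on the joint:
N' = W cosα − U = 295·cos51.9° − 35 = 147.0 kN/m
Driving force T = W sinα = 295·sin51.9° = 232.1 kN/m
Resisting force R = c_j·L + N'·tanφ = 37·8.9 + 147.0·tan48.0° = 329.3 + 163.3 = 492.6 kN/m
FS = R / T = 492.6 / 232.1 = 2.122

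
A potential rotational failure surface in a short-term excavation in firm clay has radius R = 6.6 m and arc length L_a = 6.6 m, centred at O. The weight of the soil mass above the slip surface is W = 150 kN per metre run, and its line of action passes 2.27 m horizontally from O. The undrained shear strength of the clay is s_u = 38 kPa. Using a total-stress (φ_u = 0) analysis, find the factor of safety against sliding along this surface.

FS = 4.86

Taking moments about the centre O, the resisting moment is provided by the undrained shear strength acting along the arc:
M_R = s_u·L_a·R = 38·6.60·6.6 = 1655.3 kN·m/m
M_D = W·d = 150·2.27 = 340.5 kN·m/m
FS = M_R / M_D = 1655.3 / 340.5 = 4.861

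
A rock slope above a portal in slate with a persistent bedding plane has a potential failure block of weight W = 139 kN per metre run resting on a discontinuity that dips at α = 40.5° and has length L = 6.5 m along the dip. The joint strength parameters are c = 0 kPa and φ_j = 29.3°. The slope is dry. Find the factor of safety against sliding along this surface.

FS = 0.66

Resolving the block weight along and normal to the plane and applying the Mohr–Coulomb strength on the joint:
N' = W cosα = 139·cos40.5° = 105.7 kN/m
Driving force T = W sinα = 139·sin40.5° = 90.3 kN/m
Resisting force R = c·L + N'·tanφ_j = 0·6.5 + 105.7·tan29.3° = 0.0 + 59.3 = 59.3 kN/m
FS = R / T = 59.3 / 90.3 = 0.657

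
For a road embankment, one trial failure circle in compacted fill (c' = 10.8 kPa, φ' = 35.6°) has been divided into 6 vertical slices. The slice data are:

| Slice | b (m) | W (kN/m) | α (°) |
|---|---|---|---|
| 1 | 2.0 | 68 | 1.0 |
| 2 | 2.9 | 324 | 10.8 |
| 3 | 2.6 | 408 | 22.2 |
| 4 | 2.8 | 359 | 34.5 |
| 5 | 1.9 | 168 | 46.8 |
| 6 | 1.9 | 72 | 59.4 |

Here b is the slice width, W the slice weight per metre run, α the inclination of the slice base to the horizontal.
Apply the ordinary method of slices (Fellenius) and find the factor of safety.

FS = 1.75

Ordinary method of slices: FS = Σ[c'·Δl_i + (W_i cosα_i)·tanφ'] / Σ W_i sinα_i, with Δl_i = b_i / cosα_i.
Slice 1: Δl = 2.0/cos1.0° = 2.000 m; N'_1 = 68·cos1.0° = 68.0; c'Δl = 21.60; W sinα = 1.2
Slice 2: Δl = 2.9/cos10.8° = 2.952 m; N'_2 = 324·cos10.8° = 318.3; c'Δl = 31.88; W sinα = 60.7
Slice 3: Δl = 2.6/cos22.2° = 2.808 m; N'_3 = 408·cos22.2° = 377.8; c'Δl = 30.33; W sinα = 154.2
Slice 4: Δl = 2.8/cos34.5° = 3.398 m; N'_4 = 359·cos34.5° = 295.9; c'Δl = 36.69; W sinα = 203.3
Slice 5: Δl = 1.9/cos46.8° = 2.776 m; N'_5 = 168·cos46.8° = 115.0; c'Δl = 29.98; W sinα = 122.5
Slice 6: Δl = 1.9/cos59.4° = 3.733 m; N'_6 = 72·cos59.4° = 36.7; c'Δl = 40.31; W sinα = 62.0
Σc'Δl = 190.8 kN/m; ΣN' = 1211.5 kN/m; ΣW sinα = 603.8 kN/m
Resisting = 190.8 + 1211.5·tan35.6° = 190.8 + 867.4 = 1058.2 kN/m
FS = 1058.2 / 603.8 = 1.752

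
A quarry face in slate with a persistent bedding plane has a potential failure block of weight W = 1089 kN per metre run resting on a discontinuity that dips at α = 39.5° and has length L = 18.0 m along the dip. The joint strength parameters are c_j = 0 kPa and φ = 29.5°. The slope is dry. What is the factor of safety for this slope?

Resolving the block weight along and normal to the plane and applying the Mohr–Coulomb strength on the joint:
N' = W cosα = 1089·cos39.5° = 840.3 kN/m
Driving force T = W sinα = 1089·sin39.5° = 692.7 kN/m
Resisting force R = c_j·L + N'·tanφ = 0·18.0 + 840.3·tan29.5° = 0.0 + 475.4 = 475.4 kN/m
FS = R / T = 475.4 / 692.7 = 0.686

FS = 0.69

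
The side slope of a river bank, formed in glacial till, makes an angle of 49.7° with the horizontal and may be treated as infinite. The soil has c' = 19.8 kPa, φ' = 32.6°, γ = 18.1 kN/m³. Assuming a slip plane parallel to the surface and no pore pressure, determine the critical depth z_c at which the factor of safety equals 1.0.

z_c = 4.85 m

Setting FS = 1.00 in FS = [c' + γz cos²β tanφ'] / [γz sinβ cosβ] and solving for z:
z = c' / [γ cosβ (FS·sinβ − cosβ·tanφ')]
  = 19.8 / [18.1·cos49.7°·(1.00·sin49.7° − cos49.7°·tan32.6°)]
  = 19.8 / [18.1·0.6468·(1.00·0.7627 − 0.6468·0.6395)]
  = 19.8 / 4.0860 = 4.846 m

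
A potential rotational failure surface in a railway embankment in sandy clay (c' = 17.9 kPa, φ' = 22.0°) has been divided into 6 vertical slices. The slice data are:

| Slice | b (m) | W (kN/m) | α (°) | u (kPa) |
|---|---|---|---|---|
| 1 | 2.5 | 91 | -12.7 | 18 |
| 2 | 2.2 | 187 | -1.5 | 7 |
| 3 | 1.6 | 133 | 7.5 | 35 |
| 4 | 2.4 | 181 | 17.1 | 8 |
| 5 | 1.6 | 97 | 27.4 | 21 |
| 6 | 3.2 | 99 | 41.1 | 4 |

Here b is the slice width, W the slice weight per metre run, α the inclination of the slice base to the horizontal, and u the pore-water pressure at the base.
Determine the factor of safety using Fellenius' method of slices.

FS = 3.15

Ordinary method of slices: FS = Σ[c'·Δl_i + (W_i cosα_i − u_i·Δl_i)·tanφ'] / Σ W_i sinα_i, with Δl_i = b_i / cosα_i.
Slice 1: Δl = 2.5/cos(-12.7°) = 2.563 m; N'_1 = 91·cos(-12.7°) − 18·2.563 = 42.6; c'Δl = 45.87; W sinα = -20.0
Slice 2: Δl = 2.2/cos(-1.5°) = 2.201 m; N'_2 = 187·cos(-1.5°) − 7·2.201 = 171.5; c'Δl = 39.39; W sinα = -4.9
Slice 3: Δl = 1.6/cos7.5° = 1.614 m; N'_3 = 133·cos7.5° − 35·1.614 = 75.4; c'Δl = 28.89; W sinα = 17.4
Slice 4: Δl = 2.4/cos17.1° = 2.511 m; N'_4 = 181·cos17.1° − 8·2.511 = 152.9; c'Δl = 44.95; W sinα = 53.2
Slice 5: Δl = 1.6/cos27.4° = 1.802 m; N'_5 = 97·cos27.4° − 21·1.802 = 48.3; c'Δl = 32.26; W sinα = 44.6
Slice 6: Δl = 3.2/cos41.1° = 4.246 m; N'_6 = 99·cos41.1° − 4·4.246 = 57.6; c'Δl = 76.01; W sinα = 65.1
Σc'Δl = 267.4 kN/m; ΣN' = 548.4 kN/m; ΣW sinα = 155.4 kN/m
Resisting = 267.4 + 548.4·tan22.0° = 267.4 + 221.5 = 488.9 kN/m
FS = 488.9 / 155.4 = 3.146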